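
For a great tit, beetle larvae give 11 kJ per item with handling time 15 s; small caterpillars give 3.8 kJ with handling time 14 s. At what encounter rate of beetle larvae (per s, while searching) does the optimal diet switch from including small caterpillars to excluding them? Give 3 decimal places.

0.039 per s

Drop small caterpillars once their profitability E₂/h₂ falls below the rate achievable on beetle larvae alone: E₂/h₂ = λE₁/(1 + λh₁).
Solve for λ: λE₁h₂ = E₂(1 + λh₁) → λ(E₁h₂ − E₂h₁) = E₂ → λ = E₂/(E₁h₂ − E₂h₁).
λ = 3.8/(11×14 − 3.8×15) = 3.8/97 = 0.03918 per s.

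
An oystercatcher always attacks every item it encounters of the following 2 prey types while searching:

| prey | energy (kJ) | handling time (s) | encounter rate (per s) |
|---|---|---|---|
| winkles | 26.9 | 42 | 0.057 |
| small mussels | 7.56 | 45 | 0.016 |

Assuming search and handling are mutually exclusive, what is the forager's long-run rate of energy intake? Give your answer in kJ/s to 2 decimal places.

0.40 kJ/s

R = Σλ_iE_i / (1 + Σλ_ih_i)
Numerator: 0.057×26.9 + 0.016×7.56 = 1.654
Denominator: 1 + 0.057×42 + 0.016×45 = 4.114
R = 1.654/4.114 = 0.4021 kJ/s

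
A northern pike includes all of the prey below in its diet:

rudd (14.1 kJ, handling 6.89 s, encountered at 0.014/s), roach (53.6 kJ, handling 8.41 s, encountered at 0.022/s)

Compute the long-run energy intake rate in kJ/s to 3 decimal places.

1.074 kJ/s

Energy encountered per unit search time: 0.014×14.1 + 0.022×53.6 = 1.377 kJ/s.
Handling time per unit search time: 0.014×6.89 + 0.022×8.41 = 0.2815.
Rate = 1.377/(1 + 0.2815) = 1.074 kJ/s.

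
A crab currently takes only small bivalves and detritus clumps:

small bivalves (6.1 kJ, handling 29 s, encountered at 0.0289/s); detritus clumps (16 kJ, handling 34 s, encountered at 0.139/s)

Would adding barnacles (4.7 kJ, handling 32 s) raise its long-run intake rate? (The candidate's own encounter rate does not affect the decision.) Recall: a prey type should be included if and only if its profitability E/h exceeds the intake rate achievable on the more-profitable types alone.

Current rate: (0.0289×6.1 + 0.139×16)/(1 + 0.0289×29 + 0.139×34) = 0.3657 kJ/s.
Profitability of barnacles: 4.7/32 = 0.1469 kJ/s.
0.1469 < 0.3657, so adding barnacles would lower the average — exclude it.

No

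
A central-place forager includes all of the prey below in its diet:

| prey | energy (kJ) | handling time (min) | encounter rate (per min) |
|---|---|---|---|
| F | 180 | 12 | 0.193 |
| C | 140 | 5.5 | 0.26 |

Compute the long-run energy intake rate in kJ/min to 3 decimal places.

14.989 kJ/min

R = Σλ_iE_i / (1 + Σλ_ih_i)
Numerator: 0.193×180 + 0.26×140 = 71.14
Denominator: 1 + 0.193×12 + 0.26×5.5 = 4.746
R = 71.14/4.746 = 14.99 kJ/min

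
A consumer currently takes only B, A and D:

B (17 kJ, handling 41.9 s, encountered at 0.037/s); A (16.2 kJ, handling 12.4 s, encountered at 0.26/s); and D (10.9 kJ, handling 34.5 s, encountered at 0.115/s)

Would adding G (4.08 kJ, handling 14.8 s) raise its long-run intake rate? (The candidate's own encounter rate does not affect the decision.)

No

On B, A and D alone, R = ΣλE/(1+Σλh) = 6.095/9.742 = 0.6256 kJ/s.
G: E/h = 4.08/14.8 = 0.2757 kJ/s.
Since 0.2757 < R, time spent handling G is better spent searching.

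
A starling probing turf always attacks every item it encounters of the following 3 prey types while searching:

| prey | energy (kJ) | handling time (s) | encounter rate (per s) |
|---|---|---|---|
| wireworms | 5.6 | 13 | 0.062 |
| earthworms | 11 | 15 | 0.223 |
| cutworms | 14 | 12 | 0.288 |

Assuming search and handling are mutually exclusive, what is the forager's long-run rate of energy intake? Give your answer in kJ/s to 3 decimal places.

R = (0.062×5.6 + 0.223×11 + 0.288×14) / (1 + 0.062×13 + 0.223×15 + 0.288×12) = 6.832/8.607 = 0.7938 kJ/s.

0.794 kJ/s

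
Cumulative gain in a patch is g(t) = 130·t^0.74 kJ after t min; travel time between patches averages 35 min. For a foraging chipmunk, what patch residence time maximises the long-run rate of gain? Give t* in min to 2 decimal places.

99.62 min

Optimal t* satisfies g'(t*) = g(t*)/(T + t*).
g'(t) = 0.74·130·t^-0.26. Setting 0.74·130·t^-0.26 = 130·t^0.74/(35+t) gives 0.74(35+t) = t, so 0.26·t = 0.74×35.
t* = 0.74×35/0.26 = 99.62 min.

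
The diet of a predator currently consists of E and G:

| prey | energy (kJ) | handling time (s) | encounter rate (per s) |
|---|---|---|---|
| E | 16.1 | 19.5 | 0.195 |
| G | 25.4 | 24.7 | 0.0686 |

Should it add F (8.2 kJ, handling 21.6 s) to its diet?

Current rate: (0.195×16.1 + 0.0686×25.4)/(1 + 0.195×19.5 + 0.0686×24.7) = 0.7514 kJ/s.
F: E/h = 8.2/21.6 = 0.3796 kJ/s.
Since 0.3796 < R, time spent handling F is better spent searching.

No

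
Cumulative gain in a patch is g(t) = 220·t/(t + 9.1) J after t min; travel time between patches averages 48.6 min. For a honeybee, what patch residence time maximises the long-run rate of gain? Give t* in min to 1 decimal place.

By the marginal value theorem, leave when the instantaneous gain rate g'(t) equals the habitat-wide average g(t)/(T + t).
g'(t) = 220·9.1/(t + 9.1)². Setting 220·9.1/(t+9.1)² = 220t/[(t+9.1)(48.6+t)] gives 9.1(48.6+t) = t(t+9.1), so t² = 9.1×48.6 = 442.3.
t* = √442.3 = 21.03 min.

21.0 min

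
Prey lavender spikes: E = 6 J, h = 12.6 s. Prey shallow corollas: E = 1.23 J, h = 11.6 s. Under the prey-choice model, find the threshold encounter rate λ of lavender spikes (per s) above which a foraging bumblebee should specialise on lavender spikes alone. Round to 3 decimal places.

0.023 per s

The zero-one rule: include shallow corollas iff E₂/h₂ > λE₁/(1+λh₁). Equality gives the switch point.
λE₁h₂ = E₂ + λE₂h₁ ⇒ λ = E₂/(E₁h₂ − E₂h₁) = 1.23/(69.6 − 15.5) = 0.02273 per s.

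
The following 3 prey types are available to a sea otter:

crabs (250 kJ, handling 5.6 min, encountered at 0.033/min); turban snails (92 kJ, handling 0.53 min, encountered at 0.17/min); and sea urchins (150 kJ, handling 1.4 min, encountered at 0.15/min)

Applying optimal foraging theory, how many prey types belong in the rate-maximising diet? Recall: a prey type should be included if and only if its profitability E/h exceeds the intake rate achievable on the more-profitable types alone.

Profitabilities (E/h, kJ/min): turban snails 174, sea urchins 107, crabs 44.6. Add prey in this order while the next type's profitability exceeds the intake rate on those already taken.
Rate on top 1: 14.35. sea urchins: 107 > 14.35 → include.
Rate on top 2: 29.34. crabs: 44.6 > 29.34 → include.
Optimal diet: turban snails, sea urchins, crabs — 3 of 3 types.

3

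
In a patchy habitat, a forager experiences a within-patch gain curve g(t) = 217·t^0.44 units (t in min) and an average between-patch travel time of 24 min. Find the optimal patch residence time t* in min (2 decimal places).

18.86 min

By the marginal value theorem, leave when the instantaneous gain rate g'(t) equals the habitat-wide average g(t)/(T + t).
g'(t) = 0.44·217·t^-0.56. Setting 0.44·217·t^-0.56 = 217·t^0.44/(24+t) gives 0.44(24+t) = t, so 0.56·t = 0.44×24.
t* = 0.44×24/0.56 = 18.86 min.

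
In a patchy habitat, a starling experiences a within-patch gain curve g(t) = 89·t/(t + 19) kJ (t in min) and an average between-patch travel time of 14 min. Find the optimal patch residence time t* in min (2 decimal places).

16.31 min

Maximise g(t)/(T+t): set derivative to zero → g'(t)(T+t) = g(t).
g'(t) = 89·19/(t + 19)². Setting 89·19/(t+19)² = 89t/[(t+19)(14+t)] gives 19(14+t) = t(t+19), so t² = 19×14 = 266.
t* = √266 = 16.31 min.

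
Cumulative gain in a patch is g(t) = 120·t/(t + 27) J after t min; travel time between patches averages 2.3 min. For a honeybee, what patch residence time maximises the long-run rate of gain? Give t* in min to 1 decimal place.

7.9 min

Optimal t* satisfies g'(t*) = g(t*)/(T + t*).
g'(t) = 120·27/(t + 27)². Setting 120·27/(t+27)² = 120t/[(t+27)(2.3+t)] gives 27(2.3+t) = t(t+27), so t² = 27×2.3 = 62.1.
t* = √62.1 = 7.88 min.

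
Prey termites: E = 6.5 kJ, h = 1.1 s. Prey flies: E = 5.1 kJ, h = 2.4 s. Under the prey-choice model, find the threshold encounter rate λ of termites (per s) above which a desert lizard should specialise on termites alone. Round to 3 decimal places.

0.511 per s

At the threshold, the rate on termites alone equals the profitability of flies: λ·6.5/(1 + λ·1.1) = 5.1/2.4 = 2.125.
Rearranging, λ(6.5 − 2.125×1.1) = 2.125, so λ = 2.125/4.162 = 0.5105 per s.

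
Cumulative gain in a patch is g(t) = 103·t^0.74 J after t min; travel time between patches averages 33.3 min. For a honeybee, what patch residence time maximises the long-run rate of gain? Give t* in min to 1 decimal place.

94.8 min

Optimal t* satisfies g'(t*) = g(t*)/(T + t*).
g'(t) = 0.74·103·t^-0.26. Setting 0.74·103·t^-0.26 = 103·t^0.74/(33.3+t) gives 0.74(33.3+t) = t, so 0.26·t = 0.74×33.3.
t* = 0.74×33.3/0.26 = 94.78 min.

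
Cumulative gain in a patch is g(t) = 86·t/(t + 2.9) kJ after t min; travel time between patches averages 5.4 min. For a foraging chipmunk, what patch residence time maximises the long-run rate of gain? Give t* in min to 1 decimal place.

Optimal t* satisfies g'(t*) = g(t*)/(T + t*).
g'(t) = 86·2.9/(t + 2.9)². Setting 86·2.9/(t+2.9)² = 86t/[(t+2.9)(5.4+t)] gives 2.9(5.4+t) = t(t+2.9), so t² = 2.9×5.4 = 15.66.
t* = √15.66 = 3.957 min.

4.0 min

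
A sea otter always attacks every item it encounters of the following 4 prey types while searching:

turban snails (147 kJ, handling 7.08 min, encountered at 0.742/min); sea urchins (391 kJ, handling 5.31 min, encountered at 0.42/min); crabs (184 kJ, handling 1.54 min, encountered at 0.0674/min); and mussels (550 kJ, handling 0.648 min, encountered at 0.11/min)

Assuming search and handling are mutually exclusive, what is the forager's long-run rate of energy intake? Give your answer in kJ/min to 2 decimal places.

39.98 kJ/min

R = Σλ_iE_i / (1 + Σλ_ih_i)
Numerator: 0.742×147 + 0.42×391 + 0.0674×184 + 0.11×550 = 346.2
Denominator: 1 + 0.742×7.08 + 0.42×5.31 + 0.0674×1.54 + 0.11×0.648 = 8.659
R = 346.2/8.659 = 39.98 kJ/min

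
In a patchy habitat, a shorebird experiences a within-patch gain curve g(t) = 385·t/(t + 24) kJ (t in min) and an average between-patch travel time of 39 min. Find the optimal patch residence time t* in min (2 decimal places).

30.59 min

Maximise g(t)/(T+t): set derivative to zero → g'(t)(T+t) = g(t).
g'(t) = 385·24/(t + 24)². Setting 385·24/(t+24)² = 385t/[(t+24)(39+t)] gives 24(39+t) = t(t+24), so t² = 24×39 = 936.
t* = √936 = 30.59 min.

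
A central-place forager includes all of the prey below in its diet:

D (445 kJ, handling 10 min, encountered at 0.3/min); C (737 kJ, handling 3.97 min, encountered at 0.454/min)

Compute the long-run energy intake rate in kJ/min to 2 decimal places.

80.67 kJ/min

Energy encountered per unit search time: 0.3×445 + 0.454×737 = 468.1 kJ/min.
Handling time per unit search time: 0.3×10 + 0.454×3.97 = 4.802.
Rate = 468.1/(1 + 4.802) = 80.67 kJ/min.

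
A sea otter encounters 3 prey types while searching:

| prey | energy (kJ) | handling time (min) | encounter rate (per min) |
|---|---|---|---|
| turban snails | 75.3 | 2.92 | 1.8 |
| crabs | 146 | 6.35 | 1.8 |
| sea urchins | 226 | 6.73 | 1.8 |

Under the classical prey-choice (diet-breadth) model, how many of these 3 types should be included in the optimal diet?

1

Rank by E/h (kJ/min): sea urchins 33.6, turban snails 25.8, crabs 23. Include each in turn until the next type's E/h falls below the running intake rate.
Rate on top 1: 31.02. turban snails: 25.8 < 31.02 → exclude; stop.
Optimal diet: sea urchins — 1 of 3 types.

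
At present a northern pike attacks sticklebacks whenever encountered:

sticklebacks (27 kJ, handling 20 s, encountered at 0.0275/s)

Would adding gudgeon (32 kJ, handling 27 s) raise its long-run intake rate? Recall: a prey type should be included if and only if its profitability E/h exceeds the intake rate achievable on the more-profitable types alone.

On sticklebacks alone, R = ΣλE/(1+Σλh) = 0.7425/1.55 = 0.479 kJ/s.
Profitability of gudgeon: 32/27 = 1.185 kJ/s.
1.185 > 0.479, so adding gudgeon raises the average — include it.

Yes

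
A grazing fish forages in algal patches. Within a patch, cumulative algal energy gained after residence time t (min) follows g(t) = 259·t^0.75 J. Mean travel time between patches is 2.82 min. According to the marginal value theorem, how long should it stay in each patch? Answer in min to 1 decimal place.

8.5 min

Optimal t* satisfies g'(t*) = g(t*)/(T + t*).
g'(t) = 0.75·259·t^-0.25. Setting 0.75·259·t^-0.25 = 259·t^0.75/(2.82+t) gives 0.75(2.82+t) = t, so 0.25·t = 0.75×2.82.
t* = 0.75×2.82/0.25 = 8.46 min.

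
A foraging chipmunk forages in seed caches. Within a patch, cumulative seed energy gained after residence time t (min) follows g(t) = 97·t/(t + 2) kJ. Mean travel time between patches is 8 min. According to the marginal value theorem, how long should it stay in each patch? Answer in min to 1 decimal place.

Maximise g(t)/(T+t): set derivative to zero → g'(t)(T+t) = g(t).
g'(t) = 97·2/(t + 2)². Setting 97·2/(t+2)² = 97t/[(t+2)(8+t)] gives 2(8+t) = t(t+2), so t² = 2×8 = 16.
t* = √16 = 4 min.

4.0 min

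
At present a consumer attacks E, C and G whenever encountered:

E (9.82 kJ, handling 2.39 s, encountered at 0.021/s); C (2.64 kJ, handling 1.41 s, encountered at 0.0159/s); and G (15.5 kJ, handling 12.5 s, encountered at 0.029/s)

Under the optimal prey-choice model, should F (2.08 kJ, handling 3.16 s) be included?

Yes

Intake rate on the current diet: R = (0.021×9.82 + 0.0159×2.64 + 0.029×15.5) / (1 + 0.021×2.39 + 0.0159×1.41 + 0.029×12.5) = 0.6977/1.435 = 0.4862 kJ/s.
F: E/h = 2.08/3.16 = 0.6582 kJ/s.
0.6582 > 0.4862, so adding F raises the average — include it.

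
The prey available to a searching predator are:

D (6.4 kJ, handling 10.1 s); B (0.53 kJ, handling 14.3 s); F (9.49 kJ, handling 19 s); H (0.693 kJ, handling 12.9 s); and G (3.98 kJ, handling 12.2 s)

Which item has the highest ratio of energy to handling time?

D

Profitability E/h (kJ/s): D = 6.4/10.1 = 0.634, B = 0.53/14.3 = 0.0371, F = 9.49/19 = 0.499, H = 0.693/12.9 = 0.0537, G = 3.98/12.2 = 0.326.
Ranked: D > F > G > H > B.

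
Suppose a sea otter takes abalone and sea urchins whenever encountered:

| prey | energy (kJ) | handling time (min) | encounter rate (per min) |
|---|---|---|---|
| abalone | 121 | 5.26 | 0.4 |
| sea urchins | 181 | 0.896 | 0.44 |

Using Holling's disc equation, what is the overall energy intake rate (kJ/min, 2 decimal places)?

36.60 kJ/min

R = (0.4×121 + 0.44×181) / (1 + 0.4×5.26 + 0.44×0.896) = 128/3.498 = 36.6 kJ/min.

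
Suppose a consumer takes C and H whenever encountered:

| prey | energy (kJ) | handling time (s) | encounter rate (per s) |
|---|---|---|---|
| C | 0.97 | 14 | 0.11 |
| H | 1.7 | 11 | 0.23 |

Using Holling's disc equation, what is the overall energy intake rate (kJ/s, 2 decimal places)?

0.10 kJ/s

R = (0.11×0.97 + 0.23×1.7) / (1 + 0.11×14 + 0.23×11) = 0.4977/5.07 = 0.09817 kJ/s.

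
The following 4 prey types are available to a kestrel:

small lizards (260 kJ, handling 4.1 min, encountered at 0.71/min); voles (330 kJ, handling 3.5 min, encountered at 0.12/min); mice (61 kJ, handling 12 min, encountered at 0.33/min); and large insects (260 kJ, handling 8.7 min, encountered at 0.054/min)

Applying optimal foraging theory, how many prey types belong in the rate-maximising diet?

Rank by E/h (kJ/min): voles 94.3, small lizards 63.4, large insects 29.9, mice 5.08. Include each in turn until the next type's E/h falls below the running intake rate.
Rate on top 1: 27.89. small lizards: 63.4 > 27.89 → include.
Rate on top 2: 51.77. large insects: 29.9 < 51.77 → exclude; stop.
Optimal diet: voles, small lizards — 2 of 4 types.

2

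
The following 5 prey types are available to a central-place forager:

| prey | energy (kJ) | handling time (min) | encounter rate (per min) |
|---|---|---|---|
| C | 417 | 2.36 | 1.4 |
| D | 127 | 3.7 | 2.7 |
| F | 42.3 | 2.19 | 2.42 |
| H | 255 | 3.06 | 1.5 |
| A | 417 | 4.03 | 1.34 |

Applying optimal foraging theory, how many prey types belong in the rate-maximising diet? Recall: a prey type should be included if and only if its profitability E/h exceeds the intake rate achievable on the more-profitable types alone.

Rank by E/h (kJ/min): C 177, A 103, H 83.3, D 34.3, F 19.3. Include each in turn until the next type's E/h falls below the running intake rate.
Rate on top 1: 135.6. A: 103 < 135.6 → exclude; stop.
Optimal diet: C — 1 of 5 types.

1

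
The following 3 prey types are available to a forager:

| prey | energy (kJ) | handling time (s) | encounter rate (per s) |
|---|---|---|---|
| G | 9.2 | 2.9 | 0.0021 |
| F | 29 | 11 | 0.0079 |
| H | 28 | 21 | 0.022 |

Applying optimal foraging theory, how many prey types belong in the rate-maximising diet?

3

Profitabilities (E/h, kJ/s): G 3.17, F 2.64, H 1.33. Add prey in this order while the next type's profitability exceeds the intake rate on those already taken.
Rate on top 1: 0.0192. F: 2.64 > 0.0192 → include.
Rate on top 2: 0.2273. H: 1.33 > 0.2273 → include.
Optimal diet: G, F, H — 3 of 3 types.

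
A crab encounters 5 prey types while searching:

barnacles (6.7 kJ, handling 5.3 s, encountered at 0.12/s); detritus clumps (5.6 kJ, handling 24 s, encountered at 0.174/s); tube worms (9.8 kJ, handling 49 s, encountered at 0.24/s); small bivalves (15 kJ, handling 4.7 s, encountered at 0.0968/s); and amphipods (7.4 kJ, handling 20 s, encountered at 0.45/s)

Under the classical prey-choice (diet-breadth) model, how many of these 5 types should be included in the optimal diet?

2

Rank by E/h (kJ/s): small bivalves 3.19, barnacles 1.26, amphipods 0.37, detritus clumps 0.233, tube worms 0.2. Include each in turn until the next type's E/h falls below the running intake rate.
Rate on top 1: 0.998. barnacles: 1.26 > 0.998 → include.
Rate on top 2: 1.079. amphipods: 0.37 < 1.079 → exclude; stop.
Optimal diet: small bivalves, barnacles — 2 of 5 types.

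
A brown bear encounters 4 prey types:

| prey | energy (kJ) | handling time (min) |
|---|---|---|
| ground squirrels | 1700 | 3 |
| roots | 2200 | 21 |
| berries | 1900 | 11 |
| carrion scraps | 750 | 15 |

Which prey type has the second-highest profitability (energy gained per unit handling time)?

berries

Profitability E/h (kJ/min): ground squirrels = 1700/3 = 567, roots = 2200/21 = 105, berries = 1900/11 = 173, carrion scraps = 750/15 = 50.
Ranked: ground squirrels > berries > roots > carrion scraps.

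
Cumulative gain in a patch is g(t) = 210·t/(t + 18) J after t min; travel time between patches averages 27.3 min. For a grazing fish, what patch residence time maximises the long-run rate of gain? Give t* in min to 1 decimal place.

Optimal t* satisfies g'(t*) = g(t*)/(T + t*).
g'(t) = 210·18/(t + 18)². Setting 210·18/(t+18)² = 210t/[(t+18)(27.3+t)] gives 18(27.3+t) = t(t+18), so t² = 18×27.3 = 491.4.
t* = √491.4 = 22.17 min.

22.2 min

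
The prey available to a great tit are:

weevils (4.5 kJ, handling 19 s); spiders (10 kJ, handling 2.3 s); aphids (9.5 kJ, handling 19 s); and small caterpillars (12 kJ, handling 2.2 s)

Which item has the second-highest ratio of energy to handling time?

Profitability E/h (kJ/s): weevils = 4.5/19 = 0.237, spiders = 10/2.3 = 4.35, aphids = 9.5/19 = 0.5, small caterpillars = 12/2.2 = 5.45.
Ranked: small caterpillars > spiders > aphids > weevils.

spiders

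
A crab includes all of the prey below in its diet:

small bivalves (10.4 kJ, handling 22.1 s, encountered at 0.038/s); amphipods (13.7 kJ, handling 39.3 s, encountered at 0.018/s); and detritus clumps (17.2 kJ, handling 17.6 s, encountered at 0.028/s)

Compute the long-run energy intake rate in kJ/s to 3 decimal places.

0.370 kJ/s

R = (0.038×10.4 + 0.018×13.7 + 0.028×17.2) / (1 + 0.038×22.1 + 0.018×39.3 + 0.028×17.6) = 1.123/3.04 = 0.3695 kJ/s.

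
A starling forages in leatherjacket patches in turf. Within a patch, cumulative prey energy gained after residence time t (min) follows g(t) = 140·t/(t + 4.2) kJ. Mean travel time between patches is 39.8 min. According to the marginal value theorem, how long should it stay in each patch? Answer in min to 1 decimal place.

12.9 min

By the marginal value theorem, leave when the instantaneous gain rate g'(t) equals the habitat-wide average g(t)/(T + t).
g'(t) = 140·4.2/(t + 4.2)². Setting 140·4.2/(t+4.2)² = 140t/[(t+4.2)(39.8+t)] gives 4.2(39.8+t) = t(t+4.2), so t² = 4.2×39.8 = 167.2.
t* = √167.2 = 12.93 min.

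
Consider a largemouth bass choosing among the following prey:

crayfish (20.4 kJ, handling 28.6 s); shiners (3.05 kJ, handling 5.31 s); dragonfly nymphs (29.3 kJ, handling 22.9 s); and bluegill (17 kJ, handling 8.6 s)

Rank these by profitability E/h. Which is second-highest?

dragonfly nymphs

Profitability E/h (kJ/s): crayfish = 20.4/28.6 = 0.713, shiners = 3.05/5.31 = 0.574, dragonfly nymphs = 29.3/22.9 = 1.28, bluegill = 17/8.6 = 1.98.
Ranked: bluegill > dragonfly nymphs > crayfish > shiners.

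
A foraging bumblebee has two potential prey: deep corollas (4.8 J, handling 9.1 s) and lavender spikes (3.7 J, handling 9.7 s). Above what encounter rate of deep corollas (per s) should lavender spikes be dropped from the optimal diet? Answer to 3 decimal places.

0.287 per s

Drop lavender spikes once their profitability E₂/h₂ falls below the rate achievable on deep corollas alone: E₂/h₂ = λE₁/(1 + λh₁).
Solve for λ: λE₁h₂ = E₂(1 + λh₁) → λ(E₁h₂ − E₂h₁) = E₂ → λ = E₂/(E₁h₂ − E₂h₁).
λ = 3.7/(4.8×9.7 − 3.7×9.1) = 3.7/12.89 = 0.287 per s.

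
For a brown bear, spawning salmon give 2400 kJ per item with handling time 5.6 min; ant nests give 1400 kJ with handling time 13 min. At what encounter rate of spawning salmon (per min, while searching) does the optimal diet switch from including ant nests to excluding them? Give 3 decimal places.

The zero-one rule: include ant nests iff E₂/h₂ > λE₁/(1+λh₁). Equality gives the switch point.
λE₁h₂ = E₂ + λE₂h₁ ⇒ λ = E₂/(E₁h₂ − E₂h₁) = 1400/(3.12e+04 − 7840) = 0.05993 per min.

0.060 per min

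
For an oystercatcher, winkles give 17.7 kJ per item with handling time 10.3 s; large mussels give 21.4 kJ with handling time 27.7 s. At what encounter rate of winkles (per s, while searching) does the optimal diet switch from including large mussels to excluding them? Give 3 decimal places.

At the threshold, the rate on winkles alone equals the profitability of large mussels: λ·17.7/(1 + λ·10.3) = 21.4/27.7 = 0.7726.
Rearranging, λ(17.7 − 0.7726×10.3) = 0.7726, so λ = 0.7726/9.743 = 0.0793 per s.

0.079 per s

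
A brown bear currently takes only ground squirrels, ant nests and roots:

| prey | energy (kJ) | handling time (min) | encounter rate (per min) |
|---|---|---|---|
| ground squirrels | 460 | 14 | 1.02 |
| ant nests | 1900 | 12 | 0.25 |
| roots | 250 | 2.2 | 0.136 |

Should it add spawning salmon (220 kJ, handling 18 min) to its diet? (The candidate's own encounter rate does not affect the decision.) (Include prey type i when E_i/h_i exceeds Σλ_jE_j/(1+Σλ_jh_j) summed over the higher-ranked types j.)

No

Intake rate on the current diet: R = (1.02×460 + 0.25×1900 + 0.136×250) / (1 + 1.02×14 + 0.25×12 + 0.136×2.2) = 978.2/18.58 = 52.65 kJ/min.
Profitability of spawning salmon: 220/18 = 12.22 kJ/min.
Since 12.22 < R, time spent handling spawning salmon is better spent searching.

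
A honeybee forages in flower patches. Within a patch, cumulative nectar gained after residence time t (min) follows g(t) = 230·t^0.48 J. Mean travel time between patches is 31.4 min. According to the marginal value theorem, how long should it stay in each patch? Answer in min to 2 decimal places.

28.98 min

By the marginal value theorem, leave when the instantaneous gain rate g'(t) equals the habitat-wide average g(t)/(T + t).
g'(t) = 0.48·230·t^-0.52. Setting 0.48·230·t^-0.52 = 230·t^0.48/(31.4+t) gives 0.48(31.4+t) = t, so 0.52·t = 0.48×31.4.
t* = 0.48×31.4/0.52 = 28.98 min.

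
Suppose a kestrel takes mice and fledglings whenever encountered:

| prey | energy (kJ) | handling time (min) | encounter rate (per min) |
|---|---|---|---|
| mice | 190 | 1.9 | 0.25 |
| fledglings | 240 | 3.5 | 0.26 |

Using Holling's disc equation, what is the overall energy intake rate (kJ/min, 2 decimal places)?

Energy encountered per unit search time: 0.25×190 + 0.26×240 = 109.9 kJ/min.
Handling time per unit search time: 0.25×1.9 + 0.26×3.5 = 1.385.
Rate = 109.9/(1 + 1.385) = 46.08 kJ/min.

46.08 kJ/min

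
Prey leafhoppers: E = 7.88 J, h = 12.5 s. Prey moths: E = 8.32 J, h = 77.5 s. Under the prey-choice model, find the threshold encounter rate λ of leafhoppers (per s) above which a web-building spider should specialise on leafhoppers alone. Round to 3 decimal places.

Drop moths once their profitability E₂/h₂ falls below the rate achievable on leafhoppers alone: E₂/h₂ = λE₁/(1 + λh₁).
Solve for λ: λE₁h₂ = E₂(1 + λh₁) → λ(E₁h₂ − E₂h₁) = E₂ → λ = E₂/(E₁h₂ − E₂h₁).
λ = 8.32/(7.88×77.5 − 8.32×12.5) = 8.32/506.7 = 0.01642 per s.

0.016 per s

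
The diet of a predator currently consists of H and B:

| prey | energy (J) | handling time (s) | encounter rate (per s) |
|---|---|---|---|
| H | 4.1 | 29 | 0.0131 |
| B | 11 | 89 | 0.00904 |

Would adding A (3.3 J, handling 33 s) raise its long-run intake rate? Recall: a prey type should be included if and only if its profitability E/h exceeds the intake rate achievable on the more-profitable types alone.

Yes

Current rate: (0.0131×4.1 + 0.00904×11)/(1 + 0.0131×29 + 0.00904×89) = 0.07011 J/s.
A: E/h = 3.3/33 = 0.1 J/s.
Since 0.1 > R, including A increases the long-run rate.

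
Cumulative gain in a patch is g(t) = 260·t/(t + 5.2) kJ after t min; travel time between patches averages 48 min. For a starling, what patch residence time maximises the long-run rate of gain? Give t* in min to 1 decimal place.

15.8 min

Maximise g(t)/(T+t): set derivative to zero → g'(t)(T+t) = g(t).
g'(t) = 260·5.2/(t + 5.2)². Setting 260·5.2/(t+5.2)² = 260t/[(t+5.2)(48+t)] gives 5.2(48+t) = t(t+5.2), so t² = 5.2×48 = 249.6.
t* = √249.6 = 15.8 min.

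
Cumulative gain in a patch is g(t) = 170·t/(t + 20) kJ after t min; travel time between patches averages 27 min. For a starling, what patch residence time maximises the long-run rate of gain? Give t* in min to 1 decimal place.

23.2 min

Optimal t* satisfies g'(t*) = g(t*)/(T + t*).
g'(t) = 170·20/(t + 20)². Setting 170·20/(t+20)² = 170t/[(t+20)(27+t)] gives 20(27+t) = t(t+20), so t² = 20×27 = 540.
t* = √540 = 23.24 min.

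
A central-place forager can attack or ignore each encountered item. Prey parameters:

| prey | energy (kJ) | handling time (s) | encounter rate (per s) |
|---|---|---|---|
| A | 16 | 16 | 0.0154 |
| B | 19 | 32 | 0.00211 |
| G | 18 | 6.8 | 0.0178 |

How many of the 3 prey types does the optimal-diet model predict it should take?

E/h in descending order: G 2.65, A 1, B 0.594 kJ/s. The optimal diet is the largest prefix of this list for which every included type satisfies E_i/h_i > R on the types above it.
Rate on top 1: 0.2858. A: 1 > 0.2858 → include.
Rate on top 2: 0.4145. B: 0.594 > 0.4145 → include.
Optimal diet: G, A, B — 3 of 3 types.

3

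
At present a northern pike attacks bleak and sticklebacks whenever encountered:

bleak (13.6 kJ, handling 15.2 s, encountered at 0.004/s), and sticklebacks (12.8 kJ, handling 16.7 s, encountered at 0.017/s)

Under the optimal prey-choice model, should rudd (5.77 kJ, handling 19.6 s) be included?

Yes

On bleak and sticklebacks alone, R = ΣλE/(1+Σλh) = 0.272/1.345 = 0.2023 kJ/s.
Profitability of rudd: 5.77/19.6 = 0.2944 kJ/s.
Since 0.2944 > R, including rudd increases the long-run rate.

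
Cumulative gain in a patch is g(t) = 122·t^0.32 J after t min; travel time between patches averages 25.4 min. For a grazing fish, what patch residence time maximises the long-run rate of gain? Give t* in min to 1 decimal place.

12.0 min

By the marginal value theorem, leave when the instantaneous gain rate g'(t) equals the habitat-wide average g(t)/(T + t).
g'(t) = 0.32·122·t^-0.68. Setting 0.32·122·t^-0.68 = 122·t^0.32/(25.4+t) gives 0.32(25.4+t) = t, so 0.68·t = 0.32×25.4.
t* = 0.32×25.4/0.68 = 11.95 min.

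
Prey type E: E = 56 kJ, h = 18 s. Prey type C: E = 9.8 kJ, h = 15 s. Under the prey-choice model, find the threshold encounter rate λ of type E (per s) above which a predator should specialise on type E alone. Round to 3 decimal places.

At the threshold, the rate on type E alone equals the profitability of type C: λ·56/(1 + λ·18) = 9.8/15 = 0.6533.
Rearranging, λ(56 − 0.6533×18) = 0.6533, so λ = 0.6533/44.24 = 0.01477 per s.

0.015 per s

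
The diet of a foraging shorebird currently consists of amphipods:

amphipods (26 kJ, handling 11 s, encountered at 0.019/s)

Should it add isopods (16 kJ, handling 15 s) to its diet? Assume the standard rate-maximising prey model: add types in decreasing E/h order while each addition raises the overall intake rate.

Yes

Current rate: (0.019×26)/(1 + 0.019×11) = 0.4086 kJ/s.
Profitability of isopods: 16/15 = 1.067 kJ/s.
Since 1.067 > R, including isopods increases the long-run rate.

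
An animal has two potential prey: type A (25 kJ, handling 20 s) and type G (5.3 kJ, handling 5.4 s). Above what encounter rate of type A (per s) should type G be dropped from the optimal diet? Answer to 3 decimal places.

0.183 per s

The zero-one rule: include type G iff E₂/h₂ > λE₁/(1+λh₁). Equality gives the switch point.
λE₁h₂ = E₂ + λE₂h₁ ⇒ λ = E₂/(E₁h₂ − E₂h₁) = 5.3/(135 − 106) = 0.1828 per s.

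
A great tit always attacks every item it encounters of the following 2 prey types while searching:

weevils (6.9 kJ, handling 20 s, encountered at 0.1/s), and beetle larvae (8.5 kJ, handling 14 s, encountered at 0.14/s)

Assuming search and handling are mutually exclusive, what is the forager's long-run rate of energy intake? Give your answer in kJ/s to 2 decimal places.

R = (0.1×6.9 + 0.14×8.5) / (1 + 0.1×20 + 0.14×14) = 1.88/4.96 = 0.379 kJ/s.

0.38 kJ/s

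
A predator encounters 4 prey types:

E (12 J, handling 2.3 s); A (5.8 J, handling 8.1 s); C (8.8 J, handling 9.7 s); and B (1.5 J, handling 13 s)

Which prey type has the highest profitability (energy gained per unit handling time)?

E

In descending order of E/h:
E: 12/2.3 = 5.22 J/s
C: 8.8/9.7 = 0.907 J/s
A: 5.8/8.1 = 0.716 J/s
B: 1.5/13 = 0.115 J/s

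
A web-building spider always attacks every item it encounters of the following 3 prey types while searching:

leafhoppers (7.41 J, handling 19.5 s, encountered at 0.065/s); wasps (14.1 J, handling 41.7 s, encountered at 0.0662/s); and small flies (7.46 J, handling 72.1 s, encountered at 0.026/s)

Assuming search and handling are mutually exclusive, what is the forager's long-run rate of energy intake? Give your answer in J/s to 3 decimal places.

R = Σλ_iE_i / (1 + Σλ_ih_i)
Numerator: 0.065×7.41 + 0.0662×14.1 + 0.026×7.46 = 1.609
Denominator: 1 + 0.065×19.5 + 0.0662×41.7 + 0.026×72.1 = 6.903
R = 1.609/6.903 = 0.2331 J/s

0.233 J/s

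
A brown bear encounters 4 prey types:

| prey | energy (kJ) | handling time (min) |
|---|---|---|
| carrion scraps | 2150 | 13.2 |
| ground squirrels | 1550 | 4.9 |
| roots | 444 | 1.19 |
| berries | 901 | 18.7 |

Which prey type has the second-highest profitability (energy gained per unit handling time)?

In descending order of E/h:
roots: 444/1.19 = 373 kJ/min
ground squirrels: 1550/4.9 = 316 kJ/min
carrion scraps: 2150/13.2 = 163 kJ/min
berries: 901/18.7 = 48.2 kJ/min

ground squirrels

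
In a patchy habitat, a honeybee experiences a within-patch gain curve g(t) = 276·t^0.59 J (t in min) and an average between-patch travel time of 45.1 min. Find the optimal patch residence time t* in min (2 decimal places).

By the marginal value theorem, leave when the instantaneous gain rate g'(t) equals the habitat-wide average g(t)/(T + t).
g'(t) = 0.59·276·t^-0.41. Setting 0.59·276·t^-0.41 = 276·t^0.59/(45.1+t) gives 0.59(45.1+t) = t, so 0.41·t = 0.59×45.1.
t* = 0.59×45.1/0.41 = 64.9 min.

64.90 min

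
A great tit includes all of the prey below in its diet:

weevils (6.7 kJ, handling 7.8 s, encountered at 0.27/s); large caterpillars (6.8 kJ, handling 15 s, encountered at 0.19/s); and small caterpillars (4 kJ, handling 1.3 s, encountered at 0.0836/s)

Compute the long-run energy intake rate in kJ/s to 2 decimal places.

R = (0.27×6.7 + 0.19×6.8 + 0.0836×4) / (1 + 0.27×7.8 + 0.19×15 + 0.0836×1.3) = 3.435/6.065 = 0.5665 kJ/s.

0.57 kJ/s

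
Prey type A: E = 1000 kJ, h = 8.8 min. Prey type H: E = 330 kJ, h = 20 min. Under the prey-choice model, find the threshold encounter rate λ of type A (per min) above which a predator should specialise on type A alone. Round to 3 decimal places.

The zero-one rule: include type H iff E₂/h₂ > λE₁/(1+λh₁). Equality gives the switch point.
λE₁h₂ = E₂ + λE₂h₁ ⇒ λ = E₂/(E₁h₂ − E₂h₁) = 330/(2e+04 − 2904) = 0.0193 per min.

0.019 per min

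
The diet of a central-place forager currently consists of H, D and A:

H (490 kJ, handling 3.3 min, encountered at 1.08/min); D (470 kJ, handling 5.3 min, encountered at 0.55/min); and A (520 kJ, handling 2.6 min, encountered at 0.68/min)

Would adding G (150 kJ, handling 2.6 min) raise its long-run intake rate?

Current rate: (1.08×490 + 0.55×470 + 0.68×520)/(1 + 1.08×3.3 + 0.55×5.3 + 0.68×2.6) = 123.4 kJ/min.
G: E/h = 150/2.6 = 57.69 kJ/min.
Since 57.69 < R, time spent handling G is better spent searching.

No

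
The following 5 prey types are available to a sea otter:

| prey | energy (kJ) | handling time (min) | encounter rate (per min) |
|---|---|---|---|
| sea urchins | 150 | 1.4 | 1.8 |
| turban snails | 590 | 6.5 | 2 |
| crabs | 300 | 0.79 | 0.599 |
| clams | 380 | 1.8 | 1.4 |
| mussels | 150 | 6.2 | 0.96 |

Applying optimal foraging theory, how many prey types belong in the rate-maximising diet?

2

Rank by E/h (kJ/min): crabs 380, clams 211, sea urchins 107, turban snails 90.8, mussels 24.2. Include each in turn until the next type's E/h falls below the running intake rate.
Rate on top 1: 122. clams: 211 > 122 → include.
Rate on top 2: 178.2. sea urchins: 107 < 178.2 → exclude; stop.
Optimal diet: crabs, clams — 2 of 5 types.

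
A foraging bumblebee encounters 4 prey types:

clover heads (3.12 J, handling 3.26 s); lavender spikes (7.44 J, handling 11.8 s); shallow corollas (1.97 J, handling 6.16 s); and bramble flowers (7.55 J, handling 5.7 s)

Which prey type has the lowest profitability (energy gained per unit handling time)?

In descending order of E/h:
bramble flowers: 7.55/5.7 = 1.32 J/s
clover heads: 3.12/3.26 = 0.957 J/s
lavender spikes: 7.44/11.8 = 0.631 J/s
shallow corollas: 1.97/6.16 = 0.32 J/s

shallow corollas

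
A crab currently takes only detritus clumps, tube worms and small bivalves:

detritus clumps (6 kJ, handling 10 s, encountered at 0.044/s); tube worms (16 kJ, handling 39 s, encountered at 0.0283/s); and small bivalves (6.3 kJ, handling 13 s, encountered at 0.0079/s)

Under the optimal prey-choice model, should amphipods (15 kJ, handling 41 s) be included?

Yes

Current rate: (0.044×6 + 0.0283×16 + 0.0079×6.3)/(1 + 0.044×10 + 0.0283×39 + 0.0079×13) = 0.2897 kJ/s.
amphipods: E/h = 15/41 = 0.3659 kJ/s.
0.3659 > 0.2897, so adding amphipods raises the average — include it.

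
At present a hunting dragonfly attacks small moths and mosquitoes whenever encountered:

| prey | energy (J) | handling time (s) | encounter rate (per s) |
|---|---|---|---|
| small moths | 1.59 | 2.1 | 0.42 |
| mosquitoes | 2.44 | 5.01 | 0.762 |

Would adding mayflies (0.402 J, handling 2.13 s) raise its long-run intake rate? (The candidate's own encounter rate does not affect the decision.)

No

Intake rate on the current diet: R = (0.42×1.59 + 0.762×2.44) / (1 + 0.42×2.1 + 0.762×5.01) = 2.527/5.7 = 0.4434 J/s.
Profitability of mayflies: 0.402/2.13 = 0.1887 J/s.
Since 0.1887 < R, time spent handling mayflies is better spent searching.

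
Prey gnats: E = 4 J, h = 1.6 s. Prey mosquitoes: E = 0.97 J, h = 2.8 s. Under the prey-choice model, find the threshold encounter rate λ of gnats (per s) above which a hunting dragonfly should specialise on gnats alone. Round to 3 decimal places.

0.101 per s

The zero-one rule: include mosquitoes iff E₂/h₂ > λE₁/(1+λh₁). Equality gives the switch point.
λE₁h₂ = E₂ + λE₂h₁ ⇒ λ = E₂/(E₁h₂ − E₂h₁) = 0.97/(11.2 − 1.552) = 0.1005 per s.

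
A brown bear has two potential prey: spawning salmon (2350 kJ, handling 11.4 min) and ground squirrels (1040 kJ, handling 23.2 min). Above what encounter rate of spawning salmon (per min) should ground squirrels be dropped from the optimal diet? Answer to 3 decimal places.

Drop ground squirrels once their profitability E₂/h₂ falls below the rate achievable on spawning salmon alone: E₂/h₂ = λE₁/(1 + λh₁).
Solve for λ: λE₁h₂ = E₂(1 + λh₁) → λ(E₁h₂ − E₂h₁) = E₂ → λ = E₂/(E₁h₂ − E₂h₁).
λ = 1040/(2350×23.2 − 1040×11.4) = 1040/4.266e+04 = 0.02438 per min.

0.024 per min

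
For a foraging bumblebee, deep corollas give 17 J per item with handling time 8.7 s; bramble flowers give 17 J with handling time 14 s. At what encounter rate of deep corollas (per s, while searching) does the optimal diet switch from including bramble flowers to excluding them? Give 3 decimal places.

0.189 per s

Drop bramble flowers once their profitability E₂/h₂ falls below the rate achievable on deep corollas alone: E₂/h₂ = λE₁/(1 + λh₁).
Solve for λ: λE₁h₂ = E₂(1 + λh₁) → λ(E₁h₂ − E₂h₁) = E₂ → λ = E₂/(E₁h₂ − E₂h₁).
λ = 17/(17×14 − 17×8.7) = 17/90.1 = 0.1887 per s.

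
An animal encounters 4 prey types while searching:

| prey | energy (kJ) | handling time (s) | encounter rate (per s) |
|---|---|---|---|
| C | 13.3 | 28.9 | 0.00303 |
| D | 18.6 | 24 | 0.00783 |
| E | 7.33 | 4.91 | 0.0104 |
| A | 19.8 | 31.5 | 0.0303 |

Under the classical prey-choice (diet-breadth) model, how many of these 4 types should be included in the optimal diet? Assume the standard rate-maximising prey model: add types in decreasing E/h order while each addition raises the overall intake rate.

Profitabilities (E/h, kJ/s): E 1.49, D 0.775, A 0.629, C 0.46. Add prey in this order while the next type's profitability exceeds the intake rate on those already taken.
Rate on top 1: 0.07253. D: 0.775 > 0.07253 → include.
Rate on top 2: 0.1791. A: 0.629 > 0.1791 → include.
Rate on top 3: 0.3747. C: 0.46 > 0.3747 → include.
Optimal diet: E, D, A, C — 4 of 4 types.

4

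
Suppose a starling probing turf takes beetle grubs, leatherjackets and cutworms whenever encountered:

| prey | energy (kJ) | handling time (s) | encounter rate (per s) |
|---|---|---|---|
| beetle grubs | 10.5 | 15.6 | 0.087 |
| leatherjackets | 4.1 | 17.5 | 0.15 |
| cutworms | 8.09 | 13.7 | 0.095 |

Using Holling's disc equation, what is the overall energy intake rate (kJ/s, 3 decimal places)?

R = (0.087×10.5 + 0.15×4.1 + 0.095×8.09) / (1 + 0.087×15.6 + 0.15×17.5 + 0.095×13.7) = 2.297/6.284 = 0.3656 kJ/s.

0.366 kJ/s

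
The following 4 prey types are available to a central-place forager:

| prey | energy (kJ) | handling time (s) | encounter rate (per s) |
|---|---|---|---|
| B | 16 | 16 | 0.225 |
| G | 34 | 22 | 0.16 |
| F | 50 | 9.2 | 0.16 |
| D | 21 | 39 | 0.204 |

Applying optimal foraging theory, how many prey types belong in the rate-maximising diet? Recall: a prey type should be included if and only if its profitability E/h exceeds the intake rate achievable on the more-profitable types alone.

1

E/h in descending order: F 5.43, G 1.55, B 1, D 0.538 kJ/s. The optimal diet is the largest prefix of this list for which every included type satisfies E_i/h_i > R on the types above it.
Rate on top 1: 3.236. G: 1.55 < 3.236 → exclude; stop.
Optimal diet: F — 1 of 4 types.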